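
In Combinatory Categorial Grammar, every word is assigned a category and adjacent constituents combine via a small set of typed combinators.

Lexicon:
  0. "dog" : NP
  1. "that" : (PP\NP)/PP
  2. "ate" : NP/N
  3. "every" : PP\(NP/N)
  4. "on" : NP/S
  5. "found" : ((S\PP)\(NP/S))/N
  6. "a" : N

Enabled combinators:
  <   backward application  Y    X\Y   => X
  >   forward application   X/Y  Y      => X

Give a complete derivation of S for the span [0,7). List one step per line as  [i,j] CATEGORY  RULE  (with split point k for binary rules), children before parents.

[0,7] S   <
  [0,4] PP   <
    [0,1] "dog" : NP
    [1,4] PP\NP   >
      [1,2] "that" : (PP\NP)/PP
      [2,4] PP   <
        [2,3] "ate" : NP/N
        [3,4] "every" : PP\(NP/N)
  [4,7] S\PP   <
    [4,5] "on" : NP/S
    [5,7] (S\PP)\(NP/S)   >
      [5,6] "found" : ((S\PP)\(NP/S))/N
      [6,7] "a" : N

[0,1] NP  lex  "dog"
[1,2] (PP\NP)/PP  lex  "that"
[2,3] NP/N  lex  "ate"
[3,4] PP\(NP/N)  lex  "every"
[2,4] PP  <  k=3
[1,4] PP\NP  >  k=2
[0,4] PP  <  k=1
[4,5] NP/S  lex  "on"
[5,6] ((S\PP)\(NP/S))/N  lex  "found"
[6,7] N  lex  "a"
[5,7] (S\PP)\(NP/S)  >  k=6
[4,7] S\PP  <  k=5
[0,7] S  <  k=4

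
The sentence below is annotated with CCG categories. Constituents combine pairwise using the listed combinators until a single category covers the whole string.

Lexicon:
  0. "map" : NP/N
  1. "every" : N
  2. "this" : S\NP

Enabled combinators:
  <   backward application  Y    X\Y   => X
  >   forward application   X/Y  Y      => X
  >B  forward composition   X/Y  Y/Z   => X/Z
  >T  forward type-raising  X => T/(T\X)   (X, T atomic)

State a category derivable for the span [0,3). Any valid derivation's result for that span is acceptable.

S

[0,3] S   <
  [0,2] NP   >
    [0,1] "map" : NP/N
    [1,2] "every" : N
  [2,3] "this" : S\NP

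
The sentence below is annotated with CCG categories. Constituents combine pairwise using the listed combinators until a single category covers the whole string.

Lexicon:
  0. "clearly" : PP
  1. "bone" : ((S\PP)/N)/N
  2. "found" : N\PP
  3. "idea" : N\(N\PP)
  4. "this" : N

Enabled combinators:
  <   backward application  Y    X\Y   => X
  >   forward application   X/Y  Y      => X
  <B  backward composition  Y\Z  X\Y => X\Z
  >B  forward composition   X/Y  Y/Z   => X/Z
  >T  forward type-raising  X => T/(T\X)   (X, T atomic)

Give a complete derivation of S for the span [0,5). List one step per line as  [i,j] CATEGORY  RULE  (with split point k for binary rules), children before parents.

[0,1] PP  lex  "clearly"
[1,2] ((S\PP)/N)/N  lex  "bone"
[2,3] N\PP  lex  "found"
[3,4] N\(N\PP)  lex  "idea"
[2,4] N  <  k=3
[1,4] (S\PP)/N  >  k=2
[4,5] N  lex  "this"
[1,5] S\PP  >  k=4
[0,5] S  <  k=1

[0,5] S   <
  [0,1] "clearly" : PP
  [1,5] S\PP   >
    [1,4] (S\PP)/N   >
      [1,2] "bone" : ((S\PP)/N)/N
      [2,4] N   <
        [2,3] "found" : N\PP
        [3,4] "idea" : N\(N\PP)
    [4,5] "this" : N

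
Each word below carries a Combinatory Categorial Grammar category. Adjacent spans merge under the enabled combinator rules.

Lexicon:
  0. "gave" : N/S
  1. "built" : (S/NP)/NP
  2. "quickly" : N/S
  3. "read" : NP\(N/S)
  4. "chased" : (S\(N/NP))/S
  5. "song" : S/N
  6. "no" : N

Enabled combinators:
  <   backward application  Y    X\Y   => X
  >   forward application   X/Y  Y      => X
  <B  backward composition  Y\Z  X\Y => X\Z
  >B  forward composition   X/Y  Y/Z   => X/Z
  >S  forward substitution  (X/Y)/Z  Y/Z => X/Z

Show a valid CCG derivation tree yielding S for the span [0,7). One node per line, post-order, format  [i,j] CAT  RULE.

[0,7] S   <
  [0,4] N/NP   >B
    [0,1] "gave" : N/S
    [1,4] S/NP   >
      [1,2] "built" : (S/NP)/NP
      [2,4] NP   <
        [2,3] "quickly" : N/S
        [3,4] "read" : NP\(N/S)
  [4,7] S\(N/NP)   >
    [4,5] "chased" : (S\(N/NP))/S
    [5,7] S   >
      [5,6] "song" : S/N
      [6,7] "no" : N

[0,1] N/S  lex  "gave"
[1,2] (S/NP)/NP  lex  "built"
[2,3] N/S  lex  "quickly"
[3,4] NP\(N/S)  lex  "read"
[2,4] NP  <  k=3
[1,4] S/NP  >  k=2
[0,4] N/NP  >B  k=1
[4,5] (S\(N/NP))/S  lex  "chased"
[5,6] S/N  lex  "song"
[6,7] N  lex  "no"
[5,7] S  >  k=6
[4,7] S\(N/NP)  >  k=5
[0,7] S  <  k=4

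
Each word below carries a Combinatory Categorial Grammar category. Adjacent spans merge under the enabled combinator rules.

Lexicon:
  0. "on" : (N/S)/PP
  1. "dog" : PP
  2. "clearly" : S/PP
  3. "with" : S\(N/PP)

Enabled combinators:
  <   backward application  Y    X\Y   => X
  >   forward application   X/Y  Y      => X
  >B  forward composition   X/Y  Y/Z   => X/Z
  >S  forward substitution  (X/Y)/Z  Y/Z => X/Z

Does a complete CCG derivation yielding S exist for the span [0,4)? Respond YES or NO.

YES

[0,4] S   <
  [0,3] N/PP   >B
    [0,2] N/S   >
      [0,1] "on" : (N/S)/PP
      [1,2] "dog" : PP
    [2,3] "clearly" : S/PP
  [3,4] "with" : S\(N/PP)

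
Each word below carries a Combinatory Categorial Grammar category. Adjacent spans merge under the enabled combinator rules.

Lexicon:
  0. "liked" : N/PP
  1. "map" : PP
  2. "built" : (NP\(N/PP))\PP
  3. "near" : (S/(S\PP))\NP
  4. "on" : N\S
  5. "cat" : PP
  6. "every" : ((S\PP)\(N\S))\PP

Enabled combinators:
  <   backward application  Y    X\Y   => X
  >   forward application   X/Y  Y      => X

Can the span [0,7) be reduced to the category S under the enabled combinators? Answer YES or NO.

YES

[0,7] S   >
  [0,4] S/(S\PP)   <
    [0,3] NP   <
      [0,1] "liked" : N/PP
      [1,3] NP\(N/PP)   <
        [1,2] "map" : PP
        [2,3] "built" : (NP\(N/PP))\PP
    [3,4] "near" : (S/(S\PP))\NP
  [4,7] S\PP   <
    [4,5] "on" : N\S
    [5,7] (S\PP)\(N\S)   <
      [5,6] "cat" : PP
      [6,7] "every" : ((S\PP)\(N\S))\PP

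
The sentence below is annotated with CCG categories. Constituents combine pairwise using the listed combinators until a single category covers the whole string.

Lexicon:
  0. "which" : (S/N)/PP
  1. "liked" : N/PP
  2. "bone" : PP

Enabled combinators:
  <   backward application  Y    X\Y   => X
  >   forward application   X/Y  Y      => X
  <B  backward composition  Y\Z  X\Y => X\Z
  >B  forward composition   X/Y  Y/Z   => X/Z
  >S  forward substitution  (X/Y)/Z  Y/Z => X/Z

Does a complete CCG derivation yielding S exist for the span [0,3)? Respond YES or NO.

YES

[0,3] S   >
  [0,2] S/PP   >S
    [0,1] "which" : (S/N)/PP
    [1,2] "liked" : N/PP
  [2,3] "bone" : PP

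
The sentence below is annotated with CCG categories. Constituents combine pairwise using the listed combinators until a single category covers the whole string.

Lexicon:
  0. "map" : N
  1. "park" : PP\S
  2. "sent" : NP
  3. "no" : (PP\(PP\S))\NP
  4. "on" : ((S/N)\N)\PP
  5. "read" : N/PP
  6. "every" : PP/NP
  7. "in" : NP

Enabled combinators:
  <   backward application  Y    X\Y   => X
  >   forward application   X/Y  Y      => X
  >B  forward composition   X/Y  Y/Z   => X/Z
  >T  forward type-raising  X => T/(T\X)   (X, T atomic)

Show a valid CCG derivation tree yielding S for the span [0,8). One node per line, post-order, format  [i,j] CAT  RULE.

[0,8] S   >
  [0,5] S/N   <
    [0,1] "map" : N
    [1,5] (S/N)\N   <
      [1,4] PP   <
        [1,2] "park" : PP\S
        [2,4] PP\(PP\S)   <
          [2,3] "sent" : NP
          [3,4] "no" : (PP\(PP\S))\NP
      [4,5] "on" : ((S/N)\N)\PP
  [5,8] N   >
    [5,7] N/NP   >B
      [5,6] "read" : N/PP
      [6,7] "every" : PP/NP
    [7,8] "in" : NP

[0,1] N  lex  "map"
[1,2] PP\S  lex  "park"
[2,3] NP  lex  "sent"
[3,4] (PP\(PP\S))\NP  lex  "no"
[2,4] PP\(PP\S)  <  k=3
[1,4] PP  <  k=2
[4,5] ((S/N)\N)\PP  lex  "on"
[1,5] (S/N)\N  <  k=4
[0,5] S/N  <  k=1
[5,6] N/PP  lex  "read"
[6,7] PP/NP  lex  "every"
[5,7] N/NP  >B  k=6
[7,8] NP  lex  "in"
[5,8] N  >  k=7
[0,8] S  >  k=5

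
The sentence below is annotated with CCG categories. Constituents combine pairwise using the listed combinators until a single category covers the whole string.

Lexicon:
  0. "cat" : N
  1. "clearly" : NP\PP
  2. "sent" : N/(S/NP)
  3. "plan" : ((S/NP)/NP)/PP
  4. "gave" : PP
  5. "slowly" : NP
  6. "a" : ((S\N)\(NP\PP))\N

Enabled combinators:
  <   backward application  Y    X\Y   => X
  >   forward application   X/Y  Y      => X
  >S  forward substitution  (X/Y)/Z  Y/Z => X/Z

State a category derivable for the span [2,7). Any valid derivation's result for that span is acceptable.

[0,7] S   <
  [0,1] "cat" : N
  [1,7] S\N   <
    [1,2] "clearly" : NP\PP
    [2,7] (S\N)\(NP\PP)   <
      [2,6] N   >
        [2,3] "sent" : N/(S/NP)
        [3,6] S/NP   >
          [3,5] (S/NP)/NP   >
            [3,4] "plan" : ((S/NP)/NP)/PP
            [4,5] "gave" : PP
          [5,6] "slowly" : NP
      [6,7] "a" : ((S\N)\(NP\PP))\N

(S\N)\(NP\PP)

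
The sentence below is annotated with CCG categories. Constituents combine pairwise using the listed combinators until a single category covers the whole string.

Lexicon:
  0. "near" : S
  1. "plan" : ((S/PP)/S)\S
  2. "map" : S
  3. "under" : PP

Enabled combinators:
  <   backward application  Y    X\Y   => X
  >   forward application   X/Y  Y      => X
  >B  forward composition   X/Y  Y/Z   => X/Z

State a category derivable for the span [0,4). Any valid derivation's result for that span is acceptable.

[0,4] S   >
  [0,3] S/PP   >
    [0,2] (S/PP)/S   <
      [0,1] "near" : S
      [1,2] "plan" : ((S/PP)/S)\S
    [2,3] "map" : S
  [3,4] "under" : PP

S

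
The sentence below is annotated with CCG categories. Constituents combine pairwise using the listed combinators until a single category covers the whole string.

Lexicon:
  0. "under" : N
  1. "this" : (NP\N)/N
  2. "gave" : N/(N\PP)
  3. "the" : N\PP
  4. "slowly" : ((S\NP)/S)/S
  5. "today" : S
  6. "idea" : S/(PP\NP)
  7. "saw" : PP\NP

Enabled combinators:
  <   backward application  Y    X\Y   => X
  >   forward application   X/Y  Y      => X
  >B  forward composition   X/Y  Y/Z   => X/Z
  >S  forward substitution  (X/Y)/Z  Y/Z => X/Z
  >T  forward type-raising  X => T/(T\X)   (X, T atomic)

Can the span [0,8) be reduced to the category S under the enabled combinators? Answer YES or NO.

YES

[0,8] S   <
  [0,4] NP   <
    [0,1] "under" : N
    [1,4] NP\N   >
      [1,2] "this" : (NP\N)/N
      [2,4] N   >
        [2,3] "gave" : N/(N\PP)
        [3,4] "the" : N\PP
  [4,8] S\NP   >
    [4,6] (S\NP)/S   >
      [4,5] "slowly" : ((S\NP)/S)/S
      [5,6] "today" : S
    [6,8] S   >
      [6,7] "idea" : S/(PP\NP)
      [7,8] "saw" : PP\NP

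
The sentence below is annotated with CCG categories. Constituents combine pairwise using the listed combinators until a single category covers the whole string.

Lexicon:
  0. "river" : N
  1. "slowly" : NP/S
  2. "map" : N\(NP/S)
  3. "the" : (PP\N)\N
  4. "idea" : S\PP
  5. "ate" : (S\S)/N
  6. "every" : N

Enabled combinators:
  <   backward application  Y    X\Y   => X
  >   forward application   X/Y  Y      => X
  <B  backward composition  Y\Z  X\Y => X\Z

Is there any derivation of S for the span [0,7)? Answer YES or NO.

[0,7] S   <
  [0,4] PP   <
    [0,1] "river" : N
    [1,4] PP\N   <
      [1,3] N   <
        [1,2] "slowly" : NP/S
        [2,3] "map" : N\(NP/S)
      [3,4] "the" : (PP\N)\N
  [4,7] S\PP   <B
    [4,5] "idea" : S\PP
    [5,7] S\S   >
      [5,6] "ate" : (S\S)/N
      [6,7] "every" : N

YES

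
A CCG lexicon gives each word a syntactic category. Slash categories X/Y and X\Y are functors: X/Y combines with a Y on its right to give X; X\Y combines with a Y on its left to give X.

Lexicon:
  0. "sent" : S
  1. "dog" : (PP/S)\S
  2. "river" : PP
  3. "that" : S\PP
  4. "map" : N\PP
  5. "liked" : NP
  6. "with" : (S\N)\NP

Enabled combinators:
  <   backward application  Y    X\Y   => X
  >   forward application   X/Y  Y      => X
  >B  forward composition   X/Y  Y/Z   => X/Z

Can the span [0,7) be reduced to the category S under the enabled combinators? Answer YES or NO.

YES

[0,7] S   <
  [0,5] N   <
    [0,4] PP   >
      [0,2] PP/S   <
        [0,1] "sent" : S
        [1,2] "dog" : (PP/S)\S
      [2,4] S   <
        [2,3] "river" : PP
        [3,4] "that" : S\PP
    [4,5] "map" : N\PP
  [5,7] S\N   <
    [5,6] "liked" : NP
    [6,7] "with" : (S\N)\NP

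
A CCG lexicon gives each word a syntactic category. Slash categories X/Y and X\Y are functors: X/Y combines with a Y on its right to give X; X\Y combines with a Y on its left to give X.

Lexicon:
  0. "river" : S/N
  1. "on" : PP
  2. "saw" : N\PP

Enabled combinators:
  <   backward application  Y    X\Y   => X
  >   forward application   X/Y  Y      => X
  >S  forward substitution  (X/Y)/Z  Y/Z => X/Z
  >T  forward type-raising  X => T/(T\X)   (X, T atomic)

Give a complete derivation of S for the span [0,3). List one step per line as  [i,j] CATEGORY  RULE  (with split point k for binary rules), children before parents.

[0,3] S   >
  [0,1] "river" : S/N
  [1,3] N   >
    [1,2] N/(N\PP)   >T
      [1,2] "on" : PP
    [2,3] "saw" : N\PP

[0,1] S/N  lex  "river"
[1,2] PP  lex  "on"
[1,2] N/(N\PP)  >T
[2,3] N\PP  lex  "saw"
[1,3] N  >  k=2
[0,3] S  >  k=1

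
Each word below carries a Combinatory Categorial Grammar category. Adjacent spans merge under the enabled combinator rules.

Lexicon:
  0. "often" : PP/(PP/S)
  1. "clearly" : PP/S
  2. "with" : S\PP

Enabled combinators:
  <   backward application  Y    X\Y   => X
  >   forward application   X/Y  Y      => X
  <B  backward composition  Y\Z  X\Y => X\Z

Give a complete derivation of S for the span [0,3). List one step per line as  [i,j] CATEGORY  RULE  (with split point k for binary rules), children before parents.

[0,1] PP/(PP/S)  lex  "often"
[1,2] PP/S  lex  "clearly"
[0,2] PP  >  k=1
[2,3] S\PP  lex  "with"
[0,3] S  <  k=2

[0,3] S   <
  [0,2] PP   >
    [0,1] "often" : PP/(PP/S)
    [1,2] "clearly" : PP/S
  [2,3] "with" : S\PP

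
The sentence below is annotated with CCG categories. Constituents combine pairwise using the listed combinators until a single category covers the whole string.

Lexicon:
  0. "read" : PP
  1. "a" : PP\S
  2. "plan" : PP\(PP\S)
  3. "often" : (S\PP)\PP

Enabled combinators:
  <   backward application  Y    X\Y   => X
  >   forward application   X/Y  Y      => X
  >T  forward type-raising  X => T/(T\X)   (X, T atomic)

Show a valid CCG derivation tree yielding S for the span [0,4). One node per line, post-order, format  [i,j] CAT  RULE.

[0,1] PP  lex  "read"
[1,2] PP\S  lex  "a"
[2,3] PP\(PP\S)  lex  "plan"
[1,3] PP  <  k=2
[3,4] (S\PP)\PP  lex  "often"
[1,4] S\PP  <  k=3
[0,4] S  <  k=1

[0,4] S   <
  [0,1] "read" : PP
  [1,4] S\PP   <
    [1,3] PP   <
      [1,2] "a" : PP\S
      [2,3] "plan" : PP\(PP\S)
    [3,4] "often" : (S\PP)\PP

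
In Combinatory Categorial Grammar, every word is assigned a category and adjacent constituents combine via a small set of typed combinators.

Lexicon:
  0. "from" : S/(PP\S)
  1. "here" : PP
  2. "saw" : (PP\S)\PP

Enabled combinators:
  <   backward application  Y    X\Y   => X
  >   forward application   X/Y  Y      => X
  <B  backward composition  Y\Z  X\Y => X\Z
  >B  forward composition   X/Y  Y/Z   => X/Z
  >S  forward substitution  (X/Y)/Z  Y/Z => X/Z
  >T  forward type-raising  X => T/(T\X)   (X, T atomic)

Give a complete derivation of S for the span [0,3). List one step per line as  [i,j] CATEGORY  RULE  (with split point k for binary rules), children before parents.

[0,1] S/(PP\S)  lex  "from"
[1,2] PP  lex  "here"
[2,3] (PP\S)\PP  lex  "saw"
[1,3] PP\S  <  k=2
[0,3] S  >  k=1

[0,3] S   >
  [0,1] "from" : S/(PP\S)
  [1,3] PP\S   <
    [1,2] "here" : PP
    [2,3] "saw" : (PP\S)\PP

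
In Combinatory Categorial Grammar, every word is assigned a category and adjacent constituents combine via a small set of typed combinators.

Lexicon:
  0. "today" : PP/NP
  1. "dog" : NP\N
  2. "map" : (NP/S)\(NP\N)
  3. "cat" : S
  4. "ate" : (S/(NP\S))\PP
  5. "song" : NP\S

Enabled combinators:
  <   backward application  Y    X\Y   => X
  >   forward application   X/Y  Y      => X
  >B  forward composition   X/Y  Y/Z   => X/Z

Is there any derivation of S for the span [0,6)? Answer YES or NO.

YES

[0,6] S   >
  [0,5] S/(NP\S)   <
    [0,4] PP   >
      [0,1] "today" : PP/NP
      [1,4] NP   >
        [1,3] NP/S   <
          [1,2] "dog" : NP\N
          [2,3] "map" : (NP/S)\(NP\N)
        [3,4] "cat" : S
    [4,5] "ate" : (S/(NP\S))\PP
  [5,6] "song" : NP\S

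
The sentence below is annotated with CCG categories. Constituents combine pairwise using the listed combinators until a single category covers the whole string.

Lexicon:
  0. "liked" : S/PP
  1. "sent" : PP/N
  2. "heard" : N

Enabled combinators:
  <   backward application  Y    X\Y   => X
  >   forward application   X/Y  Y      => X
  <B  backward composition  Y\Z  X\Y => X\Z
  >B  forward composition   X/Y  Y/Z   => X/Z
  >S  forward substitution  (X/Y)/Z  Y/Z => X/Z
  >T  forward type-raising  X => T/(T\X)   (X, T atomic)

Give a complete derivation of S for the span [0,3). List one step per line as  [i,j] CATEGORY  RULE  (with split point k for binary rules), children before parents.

[0,1] S/PP  lex  "liked"
[1,2] PP/N  lex  "sent"
[0,2] S/N  >B  k=1
[2,3] N  lex  "heard"
[0,3] S  >  k=2

[0,3] S   >
  [0,2] S/N   >B
    [0,1] "liked" : S/PP
    [1,2] "sent" : PP/N
  [2,3] "heard" : N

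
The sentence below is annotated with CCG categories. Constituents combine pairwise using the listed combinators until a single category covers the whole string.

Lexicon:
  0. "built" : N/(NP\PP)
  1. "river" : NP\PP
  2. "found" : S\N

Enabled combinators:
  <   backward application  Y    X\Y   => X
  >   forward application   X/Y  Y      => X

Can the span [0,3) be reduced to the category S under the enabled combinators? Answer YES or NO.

[0,3] S   <
  [0,2] N   >
    [0,1] "built" : N/(NP\PP)
    [1,2] "river" : NP\PP
  [2,3] "found" : S\N

YES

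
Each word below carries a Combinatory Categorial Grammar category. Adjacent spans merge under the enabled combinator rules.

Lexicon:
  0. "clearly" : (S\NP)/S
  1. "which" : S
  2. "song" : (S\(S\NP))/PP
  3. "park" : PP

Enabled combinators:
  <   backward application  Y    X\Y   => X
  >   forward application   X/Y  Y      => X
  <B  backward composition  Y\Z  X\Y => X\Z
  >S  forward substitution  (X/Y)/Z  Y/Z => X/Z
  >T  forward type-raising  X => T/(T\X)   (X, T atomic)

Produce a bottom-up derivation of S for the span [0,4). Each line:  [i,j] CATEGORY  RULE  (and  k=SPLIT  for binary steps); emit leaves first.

[0,4] S   <
  [0,2] S\NP   >
    [0,1] "clearly" : (S\NP)/S
    [1,2] "which" : S
  [2,4] S\(S\NP)   >
    [2,3] "song" : (S\(S\NP))/PP
    [3,4] "park" : PP

[0,1] (S\NP)/S  lex  "clearly"
[1,2] S  lex  "which"
[0,2] S\NP  >  k=1
[2,3] (S\(S\NP))/PP  lex  "song"
[3,4] PP  lex  "park"
[2,4] S\(S\NP)  >  k=3
[0,4] S  <  k=2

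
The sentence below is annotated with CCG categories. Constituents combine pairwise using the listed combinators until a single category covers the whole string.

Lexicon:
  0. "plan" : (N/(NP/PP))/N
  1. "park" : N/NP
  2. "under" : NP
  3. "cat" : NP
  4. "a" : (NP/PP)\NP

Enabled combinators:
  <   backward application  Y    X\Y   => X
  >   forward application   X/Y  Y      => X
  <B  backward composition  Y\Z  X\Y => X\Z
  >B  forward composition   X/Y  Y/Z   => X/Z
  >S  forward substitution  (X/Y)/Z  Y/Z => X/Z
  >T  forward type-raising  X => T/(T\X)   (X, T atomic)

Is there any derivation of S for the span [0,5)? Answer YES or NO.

NO

(N/(NP/PP))/N N/NP NP NP (NP/PP)\NP
CKY chart[0,5] = {N, N/(N\N), NP/(NP\N), PP/(PP\N), S/(S\N)}; S ∉ chart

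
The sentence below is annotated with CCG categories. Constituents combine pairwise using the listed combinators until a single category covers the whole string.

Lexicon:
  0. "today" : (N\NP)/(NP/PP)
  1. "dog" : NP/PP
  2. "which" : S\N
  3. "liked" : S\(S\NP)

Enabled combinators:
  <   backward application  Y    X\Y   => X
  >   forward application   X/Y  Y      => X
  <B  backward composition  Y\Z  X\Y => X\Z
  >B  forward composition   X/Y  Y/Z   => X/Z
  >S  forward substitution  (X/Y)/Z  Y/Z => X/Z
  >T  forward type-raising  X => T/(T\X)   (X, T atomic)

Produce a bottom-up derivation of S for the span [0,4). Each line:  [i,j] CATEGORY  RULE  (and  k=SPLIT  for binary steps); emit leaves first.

[0,4] S   <
  [0,3] S\NP   <B
    [0,2] N\NP   >
      [0,1] "today" : (N\NP)/(NP/PP)
      [1,2] "dog" : NP/PP
    [2,3] "which" : S\N
  [3,4] "liked" : S\(S\NP)

[0,1] (N\NP)/(NP/PP)  lex  "today"
[1,2] NP/PP  lex  "dog"
[0,2] N\NP  >  k=1
[2,3] S\N  lex  "which"
[0,3] S\NP  <B  k=2
[3,4] S\(S\NP)  lex  "liked"
[0,4] S  <  k=3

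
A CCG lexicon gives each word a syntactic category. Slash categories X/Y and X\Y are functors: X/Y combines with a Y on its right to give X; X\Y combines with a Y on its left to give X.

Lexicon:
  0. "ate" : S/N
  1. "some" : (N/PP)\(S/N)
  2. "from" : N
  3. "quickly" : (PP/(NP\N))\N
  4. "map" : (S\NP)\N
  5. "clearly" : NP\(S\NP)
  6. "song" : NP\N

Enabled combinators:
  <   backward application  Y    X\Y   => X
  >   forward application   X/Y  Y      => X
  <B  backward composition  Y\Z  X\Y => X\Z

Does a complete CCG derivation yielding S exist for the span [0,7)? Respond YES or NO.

NO

S/N (N/PP)\(S/N) N (PP/(NP\N))\N (S\NP)\N NP\(S\NP) NP\N
CKY chart[0,7] = {NP}; S ∉ chart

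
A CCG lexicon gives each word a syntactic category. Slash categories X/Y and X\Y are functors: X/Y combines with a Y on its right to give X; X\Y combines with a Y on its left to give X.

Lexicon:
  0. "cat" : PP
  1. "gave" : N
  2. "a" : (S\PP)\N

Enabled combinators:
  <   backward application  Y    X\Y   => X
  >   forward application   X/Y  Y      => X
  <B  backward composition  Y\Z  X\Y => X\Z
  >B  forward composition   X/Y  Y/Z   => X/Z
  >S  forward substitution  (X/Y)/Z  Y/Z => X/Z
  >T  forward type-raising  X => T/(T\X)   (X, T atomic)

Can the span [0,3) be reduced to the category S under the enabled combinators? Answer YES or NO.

YES

[0,3] S   <
  [0,1] "cat" : PP
  [1,3] S\PP   <
    [1,2] "gave" : N
    [2,3] "a" : (S\PP)\N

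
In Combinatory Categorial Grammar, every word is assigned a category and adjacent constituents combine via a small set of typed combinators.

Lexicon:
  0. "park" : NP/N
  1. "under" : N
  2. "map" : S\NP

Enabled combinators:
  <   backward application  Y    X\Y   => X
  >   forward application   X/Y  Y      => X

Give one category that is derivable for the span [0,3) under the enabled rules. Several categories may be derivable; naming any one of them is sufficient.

[0,3] S   <
  [0,2] NP   >
    [0,1] "park" : NP/N
    [1,2] "under" : N
  [2,3] "map" : S\NP

S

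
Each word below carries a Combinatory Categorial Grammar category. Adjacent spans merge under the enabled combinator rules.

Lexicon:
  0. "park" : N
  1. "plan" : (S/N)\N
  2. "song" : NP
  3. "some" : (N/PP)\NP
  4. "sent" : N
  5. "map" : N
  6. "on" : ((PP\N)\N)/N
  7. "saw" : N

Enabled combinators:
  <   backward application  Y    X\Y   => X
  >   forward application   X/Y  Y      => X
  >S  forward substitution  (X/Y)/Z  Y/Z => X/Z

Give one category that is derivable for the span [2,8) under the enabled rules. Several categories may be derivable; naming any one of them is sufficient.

N

[0,8] S   >
  [0,2] S/N   <
    [0,1] "park" : N
    [1,2] "plan" : (S/N)\N
  [2,8] N   >
    [2,4] N/PP   <
      [2,3] "song" : NP
      [3,4] "some" : (N/PP)\NP
    [4,8] PP   <
      [4,5] "sent" : N
      [5,8] PP\N   <
        [5,6] "map" : N
        [6,8] (PP\N)\N   >
          [6,7] "on" : ((PP\N)\N)/N
          [7,8] "saw" : N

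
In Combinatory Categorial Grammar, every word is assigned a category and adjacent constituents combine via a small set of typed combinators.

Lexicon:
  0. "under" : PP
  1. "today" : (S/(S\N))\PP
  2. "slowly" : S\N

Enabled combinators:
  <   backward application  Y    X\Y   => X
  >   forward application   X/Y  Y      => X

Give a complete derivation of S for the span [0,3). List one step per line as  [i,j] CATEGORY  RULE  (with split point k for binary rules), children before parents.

[0,1] PP  lex  "under"
[1,2] (S/(S\N))\PP  lex  "today"
[0,2] S/(S\N)  <  k=1
[2,3] S\N  lex  "slowly"
[0,3] S  >  k=2

[0,3] S   >
  [0,2] S/(S\N)   <
    [0,1] "under" : PP
    [1,2] "today" : (S/(S\N))\PP
  [2,3] "slowly" : S\N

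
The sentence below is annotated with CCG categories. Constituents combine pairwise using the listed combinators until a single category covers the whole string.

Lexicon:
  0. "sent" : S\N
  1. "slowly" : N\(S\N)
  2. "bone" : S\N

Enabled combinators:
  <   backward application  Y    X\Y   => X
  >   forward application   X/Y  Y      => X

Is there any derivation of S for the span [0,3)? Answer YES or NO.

[0,3] S   <
  [0,2] N   <
    [0,1] "sent" : S\N
    [1,2] "slowly" : N\(S\N)
  [2,3] "bone" : S\N

YES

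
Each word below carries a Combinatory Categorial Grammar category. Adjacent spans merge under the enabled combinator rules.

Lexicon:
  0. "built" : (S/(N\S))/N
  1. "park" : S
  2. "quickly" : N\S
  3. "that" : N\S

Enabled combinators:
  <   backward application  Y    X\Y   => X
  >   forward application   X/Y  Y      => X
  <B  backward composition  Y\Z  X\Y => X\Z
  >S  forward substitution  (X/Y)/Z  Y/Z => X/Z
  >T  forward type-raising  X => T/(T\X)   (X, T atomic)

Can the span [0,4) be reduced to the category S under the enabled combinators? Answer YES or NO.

[0,4] S   >
  [0,3] S/(N\S)   >
    [0,1] "built" : (S/(N\S))/N
    [1,3] N   >
      [1,2] N/(N\S)   >T
        [1,2] "park" : S
      [2,3] "quickly" : N\S
  [3,4] "that" : N\S

YES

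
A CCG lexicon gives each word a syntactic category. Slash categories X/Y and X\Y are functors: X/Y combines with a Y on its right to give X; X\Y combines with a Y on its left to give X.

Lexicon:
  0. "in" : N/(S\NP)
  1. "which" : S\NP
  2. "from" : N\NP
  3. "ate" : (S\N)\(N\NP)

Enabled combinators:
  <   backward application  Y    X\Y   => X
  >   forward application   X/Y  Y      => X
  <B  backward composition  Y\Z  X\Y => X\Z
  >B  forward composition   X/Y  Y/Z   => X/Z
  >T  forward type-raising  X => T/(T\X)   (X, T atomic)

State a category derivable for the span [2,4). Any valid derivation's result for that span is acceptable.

S\N

[0,4] S   <
  [0,2] N   >
    [0,1] "in" : N/(S\NP)
    [1,2] "which" : S\NP
  [2,4] S\N   <
    [2,3] "from" : N\NP
    [3,4] "ate" : (S\N)\(N\NP)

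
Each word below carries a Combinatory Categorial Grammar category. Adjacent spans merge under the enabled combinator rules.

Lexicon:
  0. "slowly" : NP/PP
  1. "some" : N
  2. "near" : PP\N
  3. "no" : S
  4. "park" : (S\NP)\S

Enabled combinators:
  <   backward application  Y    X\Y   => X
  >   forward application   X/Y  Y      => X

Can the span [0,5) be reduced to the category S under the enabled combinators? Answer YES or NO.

YES

[0,5] S   <
  [0,3] NP   >
    [0,1] "slowly" : NP/PP
    [1,3] PP   <
      [1,2] "some" : N
      [2,3] "near" : PP\N
  [3,5] S\NP   <
    [3,4] "no" : S
    [4,5] "park" : (S\NP)\S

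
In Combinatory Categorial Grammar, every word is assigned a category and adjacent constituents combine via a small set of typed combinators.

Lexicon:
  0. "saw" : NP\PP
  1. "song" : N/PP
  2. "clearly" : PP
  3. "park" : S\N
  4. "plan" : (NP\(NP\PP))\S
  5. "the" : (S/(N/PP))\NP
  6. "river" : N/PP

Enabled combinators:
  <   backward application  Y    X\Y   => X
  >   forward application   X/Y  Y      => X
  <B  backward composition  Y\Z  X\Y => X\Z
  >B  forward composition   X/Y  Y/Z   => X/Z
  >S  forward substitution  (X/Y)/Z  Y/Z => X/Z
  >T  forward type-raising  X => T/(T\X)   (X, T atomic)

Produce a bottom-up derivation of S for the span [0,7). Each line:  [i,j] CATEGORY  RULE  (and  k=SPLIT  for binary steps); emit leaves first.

[0,7] S   >
  [0,6] S/(N/PP)   <
    [0,5] NP   <
      [0,1] "saw" : NP\PP
      [1,5] NP\(NP\PP)   <
        [1,4] S   <
          [1,3] N   >
            [1,2] "song" : N/PP
            [2,3] "clearly" : PP
          [3,4] "park" : S\N
        [4,5] "plan" : (NP\(NP\PP))\S
    [5,6] "the" : (S/(N/PP))\NP
  [6,7] "river" : N/PP

[0,1] NP\PP  lex  "saw"
[1,2] N/PP  lex  "song"
[2,3] PP  lex  "clearly"
[1,3] N  >  k=2
[3,4] S\N  lex  "park"
[1,4] S  <  k=3
[4,5] (NP\(NP\PP))\S  lex  "plan"
[1,5] NP\(NP\PP)  <  k=4
[0,5] NP  <  k=1
[5,6] (S/(N/PP))\NP  lex  "the"
[0,6] S/(N/PP)  <  k=5
[6,7] N/PP  lex  "river"
[0,7] S  >  k=6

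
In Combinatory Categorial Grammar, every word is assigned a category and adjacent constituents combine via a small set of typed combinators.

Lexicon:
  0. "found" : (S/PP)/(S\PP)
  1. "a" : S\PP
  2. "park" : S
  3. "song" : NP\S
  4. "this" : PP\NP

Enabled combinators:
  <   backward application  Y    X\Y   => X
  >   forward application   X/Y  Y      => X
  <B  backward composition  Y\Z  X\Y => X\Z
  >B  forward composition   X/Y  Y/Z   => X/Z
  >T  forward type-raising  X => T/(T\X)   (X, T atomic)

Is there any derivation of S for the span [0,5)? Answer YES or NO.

YES

[0,5] S   >
  [0,2] S/PP   >
    [0,1] "found" : (S/PP)/(S\PP)
    [1,2] "a" : S\PP
  [2,5] PP   <
    [2,3] "park" : S
    [3,5] PP\S   <B
      [3,4] "song" : NP\S
      [4,5] "this" : PP\NP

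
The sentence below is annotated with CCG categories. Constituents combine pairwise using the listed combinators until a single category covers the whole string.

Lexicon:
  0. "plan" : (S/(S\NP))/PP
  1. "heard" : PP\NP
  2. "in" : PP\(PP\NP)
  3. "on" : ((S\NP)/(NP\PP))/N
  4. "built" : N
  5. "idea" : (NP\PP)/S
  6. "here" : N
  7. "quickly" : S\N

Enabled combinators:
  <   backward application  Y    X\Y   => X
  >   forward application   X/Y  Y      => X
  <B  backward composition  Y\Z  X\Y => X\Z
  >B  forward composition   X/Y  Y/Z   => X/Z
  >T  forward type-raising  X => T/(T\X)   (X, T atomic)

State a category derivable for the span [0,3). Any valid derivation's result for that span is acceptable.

S/(S\NP)

[0,8] S   >
  [0,3] S/(S\NP)   >
    [0,1] "plan" : (S/(S\NP))/PP
    [1,3] PP   <
      [1,2] "heard" : PP\NP
      [2,3] "in" : PP\(PP\NP)
  [3,8] S\NP   >
    [3,5] (S\NP)/(NP\PP)   >
      [3,4] "on" : ((S\NP)/(NP\PP))/N
      [4,5] "built" : N
    [5,8] NP\PP   >
      [5,6] "idea" : (NP\PP)/S
      [6,8] S   <
        [6,7] "here" : N
        [7,8] "quickly" : S\N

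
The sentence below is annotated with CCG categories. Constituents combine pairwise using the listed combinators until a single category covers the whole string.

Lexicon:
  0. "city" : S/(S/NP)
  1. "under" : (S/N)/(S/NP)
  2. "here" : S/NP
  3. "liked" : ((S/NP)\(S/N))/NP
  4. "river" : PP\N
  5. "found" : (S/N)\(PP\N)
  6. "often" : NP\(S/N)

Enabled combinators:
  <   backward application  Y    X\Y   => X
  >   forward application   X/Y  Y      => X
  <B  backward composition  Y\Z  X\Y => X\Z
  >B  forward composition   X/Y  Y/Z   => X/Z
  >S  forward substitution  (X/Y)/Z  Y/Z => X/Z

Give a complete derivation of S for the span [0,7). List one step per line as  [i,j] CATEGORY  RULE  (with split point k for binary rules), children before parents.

[0,7] S   >
  [0,1] "city" : S/(S/NP)
  [1,7] S/NP   <
    [1,3] S/N   >
      [1,2] "under" : (S/N)/(S/NP)
      [2,3] "here" : S/NP
    [3,7] (S/NP)\(S/N)   >
      [3,4] "liked" : ((S/NP)\(S/N))/NP
      [4,7] NP   <
        [4,6] S/N   <
          [4,5] "river" : PP\N
          [5,6] "found" : (S/N)\(PP\N)
        [6,7] "often" : NP\(S/N)

[0,1] S/(S/NP)  lex  "city"
[1,2] (S/N)/(S/NP)  lex  "under"
[2,3] S/NP  lex  "here"
[1,3] S/N  >  k=2
[3,4] ((S/NP)\(S/N))/NP  lex  "liked"
[4,5] PP\N  lex  "river"
[5,6] (S/N)\(PP\N)  lex  "found"
[4,6] S/N  <  k=5
[6,7] NP\(S/N)  lex  "often"
[4,7] NP  <  k=6
[3,7] (S/NP)\(S/N)  >  k=4
[1,7] S/NP  <  k=3
[0,7] S  >  k=1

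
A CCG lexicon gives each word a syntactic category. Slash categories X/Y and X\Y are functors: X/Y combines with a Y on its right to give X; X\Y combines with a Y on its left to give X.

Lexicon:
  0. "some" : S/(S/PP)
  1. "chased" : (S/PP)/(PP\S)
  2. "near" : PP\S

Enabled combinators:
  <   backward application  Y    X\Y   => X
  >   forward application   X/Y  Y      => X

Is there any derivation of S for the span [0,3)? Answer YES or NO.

YES

[0,3] S   >
  [0,1] "some" : S/(S/PP)
  [1,3] S/PP   >
    [1,2] "chased" : (S/PP)/(PP\S)
    [2,3] "near" : PP\S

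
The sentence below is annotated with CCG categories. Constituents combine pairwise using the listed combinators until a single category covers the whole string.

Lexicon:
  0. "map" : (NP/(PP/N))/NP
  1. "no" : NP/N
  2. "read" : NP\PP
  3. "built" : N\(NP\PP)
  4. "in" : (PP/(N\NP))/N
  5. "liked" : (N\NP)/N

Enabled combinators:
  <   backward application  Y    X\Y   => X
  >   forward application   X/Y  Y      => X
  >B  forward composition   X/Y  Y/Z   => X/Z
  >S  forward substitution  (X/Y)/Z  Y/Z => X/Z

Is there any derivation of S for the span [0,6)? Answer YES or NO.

(NP/(PP/N))/NP NP/N NP\PP N\(NP\PP) (PP/(N\NP))/N (N\NP)/N
CKY chart[0,6] = {NP}; S ∉ chart

NO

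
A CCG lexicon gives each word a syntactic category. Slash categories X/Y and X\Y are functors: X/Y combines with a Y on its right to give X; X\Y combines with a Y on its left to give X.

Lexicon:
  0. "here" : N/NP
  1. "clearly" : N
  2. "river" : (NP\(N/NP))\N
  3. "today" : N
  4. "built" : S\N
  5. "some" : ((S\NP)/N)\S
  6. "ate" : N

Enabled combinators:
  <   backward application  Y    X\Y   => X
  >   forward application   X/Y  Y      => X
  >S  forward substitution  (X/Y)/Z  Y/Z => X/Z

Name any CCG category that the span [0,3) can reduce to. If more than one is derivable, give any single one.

NP

[0,7] S   <
  [0,3] NP   <
    [0,1] "here" : N/NP
    [1,3] NP\(N/NP)   <
      [1,2] "clearly" : N
      [2,3] "river" : (NP\(N/NP))\N
  [3,7] S\NP   >
    [3,6] (S\NP)/N   <
      [3,5] S   <
        [3,4] "today" : N
        [4,5] "built" : S\N
      [5,6] "some" : ((S\NP)/N)\S
    [6,7] "ate" : N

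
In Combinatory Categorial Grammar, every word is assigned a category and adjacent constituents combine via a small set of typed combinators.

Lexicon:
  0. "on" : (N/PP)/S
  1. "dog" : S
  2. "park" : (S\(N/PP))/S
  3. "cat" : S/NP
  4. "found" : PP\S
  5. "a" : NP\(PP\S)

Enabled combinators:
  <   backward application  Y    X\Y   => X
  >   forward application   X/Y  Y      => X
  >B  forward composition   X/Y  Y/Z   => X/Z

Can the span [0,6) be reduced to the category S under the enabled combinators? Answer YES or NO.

YES

[0,6] S   <
  [0,2] N/PP   >
    [0,1] "on" : (N/PP)/S
    [1,2] "dog" : S
  [2,6] S\(N/PP)   >
    [2,3] "park" : (S\(N/PP))/S
    [3,6] S   >
      [3,4] "cat" : S/NP
      [4,6] NP   <
        [4,5] "found" : PP\S
        [5,6] "a" : NP\(PP\S)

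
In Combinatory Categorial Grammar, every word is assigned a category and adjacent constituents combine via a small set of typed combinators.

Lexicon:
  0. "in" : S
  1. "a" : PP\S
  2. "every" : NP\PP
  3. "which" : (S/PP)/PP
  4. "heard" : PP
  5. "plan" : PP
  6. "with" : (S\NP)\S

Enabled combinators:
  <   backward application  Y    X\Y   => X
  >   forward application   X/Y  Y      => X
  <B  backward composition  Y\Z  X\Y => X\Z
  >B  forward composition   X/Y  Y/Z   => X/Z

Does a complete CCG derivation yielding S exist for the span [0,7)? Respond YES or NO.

[0,7] S   <
  [0,3] NP   <
    [0,2] PP   <
      [0,1] "in" : S
      [1,2] "a" : PP\S
    [2,3] "every" : NP\PP
  [3,7] S\NP   <
    [3,6] S   >
      [3,5] S/PP   >
        [3,4] "which" : (S/PP)/PP
        [4,5] "heard" : PP
      [5,6] "plan" : PP
    [6,7] "with" : (S\NP)\S

YES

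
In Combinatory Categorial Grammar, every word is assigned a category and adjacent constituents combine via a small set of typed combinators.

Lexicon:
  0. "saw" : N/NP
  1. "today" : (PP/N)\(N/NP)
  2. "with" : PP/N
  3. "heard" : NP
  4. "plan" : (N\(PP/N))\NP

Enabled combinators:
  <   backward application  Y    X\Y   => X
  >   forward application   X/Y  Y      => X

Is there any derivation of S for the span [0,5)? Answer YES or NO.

N/NP (PP/N)\(N/NP) PP/N NP (N\(PP/N))\NP
CKY chart[0,5] = {PP}; S ∉ chart

NO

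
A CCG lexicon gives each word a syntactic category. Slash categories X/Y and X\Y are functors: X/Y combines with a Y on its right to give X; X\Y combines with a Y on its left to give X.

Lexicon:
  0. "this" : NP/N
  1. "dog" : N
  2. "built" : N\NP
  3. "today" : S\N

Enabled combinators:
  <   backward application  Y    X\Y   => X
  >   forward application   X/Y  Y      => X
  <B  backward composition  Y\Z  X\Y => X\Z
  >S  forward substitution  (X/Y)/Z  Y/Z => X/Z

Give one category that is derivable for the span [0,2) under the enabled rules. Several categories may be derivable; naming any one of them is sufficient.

NP

[0,4] S   <
  [0,2] NP   >
    [0,1] "this" : NP/N
    [1,2] "dog" : N
  [2,4] S\NP   <B
    [2,3] "built" : N\NP
    [3,4] "today" : S\N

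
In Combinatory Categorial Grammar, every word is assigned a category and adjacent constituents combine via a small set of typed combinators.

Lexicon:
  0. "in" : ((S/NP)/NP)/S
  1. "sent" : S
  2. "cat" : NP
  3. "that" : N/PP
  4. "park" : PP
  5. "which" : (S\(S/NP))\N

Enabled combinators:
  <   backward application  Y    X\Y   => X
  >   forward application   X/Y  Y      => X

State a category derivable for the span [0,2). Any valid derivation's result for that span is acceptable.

(S/NP)/NP

[0,6] S   <
  [0,3] S/NP   >
    [0,2] (S/NP)/NP   >
      [0,1] "in" : ((S/NP)/NP)/S
      [1,2] "sent" : S
    [2,3] "cat" : NP
  [3,6] S\(S/NP)   <
    [3,5] N   >
      [3,4] "that" : N/PP
      [4,5] "park" : PP
    [5,6] "which" : (S\(S/NP))\N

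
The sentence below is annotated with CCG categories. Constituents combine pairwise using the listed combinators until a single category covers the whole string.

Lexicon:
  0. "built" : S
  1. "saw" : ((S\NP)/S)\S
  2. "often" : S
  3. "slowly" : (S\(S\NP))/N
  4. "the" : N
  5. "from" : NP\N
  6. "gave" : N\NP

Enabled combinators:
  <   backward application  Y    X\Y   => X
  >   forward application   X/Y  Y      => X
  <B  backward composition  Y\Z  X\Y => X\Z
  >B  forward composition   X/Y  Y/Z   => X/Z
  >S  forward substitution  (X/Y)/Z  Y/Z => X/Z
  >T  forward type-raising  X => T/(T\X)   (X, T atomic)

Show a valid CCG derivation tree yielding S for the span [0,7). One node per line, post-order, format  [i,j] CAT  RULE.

[0,1] S  lex  "built"
[1,2] ((S\NP)/S)\S  lex  "saw"
[0,2] (S\NP)/S  <  k=1
[2,3] S  lex  "often"
[0,3] S\NP  >  k=2
[3,4] (S\(S\NP))/N  lex  "slowly"
[4,5] N  lex  "the"
[5,6] NP\N  lex  "from"
[4,6] NP  <  k=5
[6,7] N\NP  lex  "gave"
[4,7] N  <  k=6
[3,7] S\(S\NP)  >  k=4
[0,7] S  <  k=3

[0,7] S   <
  [0,3] S\NP   >
    [0,2] (S\NP)/S   <
      [0,1] "built" : S
      [1,2] "saw" : ((S\NP)/S)\S
    [2,3] "often" : S
  [3,7] S\(S\NP)   >
    [3,4] "slowly" : (S\(S\NP))/N
    [4,7] N   <
      [4,6] NP   <
        [4,5] "the" : N
        [5,6] "from" : NP\N
      [6,7] "gave" : N\NP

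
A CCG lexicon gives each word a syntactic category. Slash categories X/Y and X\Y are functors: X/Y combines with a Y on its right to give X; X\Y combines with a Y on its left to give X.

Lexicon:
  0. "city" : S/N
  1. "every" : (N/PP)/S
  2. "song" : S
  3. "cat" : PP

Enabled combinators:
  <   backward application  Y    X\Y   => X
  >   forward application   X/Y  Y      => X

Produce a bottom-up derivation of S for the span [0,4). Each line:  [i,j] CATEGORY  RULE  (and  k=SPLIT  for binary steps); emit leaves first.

[0,4] S   >
  [0,1] "city" : S/N
  [1,4] N   >
    [1,3] N/PP   >
      [1,2] "every" : (N/PP)/S
      [2,3] "song" : S
    [3,4] "cat" : PP

[0,1] S/N  lex  "city"
[1,2] (N/PP)/S  lex  "every"
[2,3] S  lex  "song"
[1,3] N/PP  >  k=2
[3,4] PP  lex  "cat"
[1,4] N  >  k=3
[0,4] S  >  k=1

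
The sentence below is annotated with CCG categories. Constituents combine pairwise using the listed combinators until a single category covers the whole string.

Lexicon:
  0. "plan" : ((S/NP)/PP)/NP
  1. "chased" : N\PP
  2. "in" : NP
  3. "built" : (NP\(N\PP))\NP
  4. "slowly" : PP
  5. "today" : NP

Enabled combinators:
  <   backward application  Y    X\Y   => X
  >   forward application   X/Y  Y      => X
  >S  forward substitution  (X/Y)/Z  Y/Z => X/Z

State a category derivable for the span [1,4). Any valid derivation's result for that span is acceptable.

[0,6] S   >
  [0,5] S/NP   >
    [0,4] (S/NP)/PP   >
      [0,1] "plan" : ((S/NP)/PP)/NP
      [1,4] NP   <
        [1,2] "chased" : N\PP
        [2,4] NP\(N\PP)   <
          [2,3] "in" : NP
          [3,4] "built" : (NP\(N\PP))\NP
    [4,5] "slowly" : PP
  [5,6] "today" : NP

NP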